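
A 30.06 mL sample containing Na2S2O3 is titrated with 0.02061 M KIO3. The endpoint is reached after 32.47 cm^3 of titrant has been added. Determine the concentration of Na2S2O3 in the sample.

0.134 M

n(KIO3) = 0.02061 x 0.03247 = 0.0006692 mol.
From the balanced equation, 1 mol KIO3 reacts with 6 mol Na2S2O3, so n(Na2S2O3) = 0.0006692 x 6/1 = 0.004015 mol.
[Na2S2O3] = 0.004015 / 0.03006 L = 0.134 M.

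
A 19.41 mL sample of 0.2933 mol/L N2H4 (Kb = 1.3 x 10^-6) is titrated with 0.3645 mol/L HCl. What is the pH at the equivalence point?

4.45

n(N2H4) = 0.2933 x 0.01941 = 0.005693 mol; V(HCl) at equivalence = 0.005693/0.3645 = 0.01562 L.
At equivalence the base is fully converted to N2H5+; total volume = 0.03503 L, so [N2H5+] = 0.005693/0.03503 = 0.1625 M.
Ka(N2H5+) = Kw/Kb = 1.0e-14 / 1.3 x 10^-6 = 7.69e-9.
[H^+] = sqrt(Ka x [N2H5+]) = sqrt(7.69e-9 x 0.1625) = 3.54e-5 M.
pH = -log(3.54e-5) = 4.45.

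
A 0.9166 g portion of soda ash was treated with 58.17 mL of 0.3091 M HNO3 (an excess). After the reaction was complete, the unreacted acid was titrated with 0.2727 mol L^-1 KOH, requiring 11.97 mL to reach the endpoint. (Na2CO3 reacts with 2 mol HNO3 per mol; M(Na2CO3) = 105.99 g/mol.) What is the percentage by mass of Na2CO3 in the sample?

Total n(HNO3) added = 0.3091 x 0.05817 = 0.01798 mol.
n(KOH) used = 0.2727 x 0.01197 = 0.003264 mol, which equals the excess n(HNO3).
So n(HNO3) consumed by the sample = 0.01798 - 0.003264 = 0.01472 mol.
n(Na2CO3) = 0.01472 / 2 = 0.007358 mol.
mass Na2CO3 = 0.007358 x 105.99 = 0.7799 g, so %Na2CO3 = 0.7799/0.9166 x 100 = 85.1%.

85.1%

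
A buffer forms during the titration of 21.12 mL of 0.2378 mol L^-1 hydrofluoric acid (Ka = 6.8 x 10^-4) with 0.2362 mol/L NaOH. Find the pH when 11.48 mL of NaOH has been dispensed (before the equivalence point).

3.24

Initial n(HF) = 0.2378 x 0.02112 = 0.005022 mol.
n(NaOH) added = 0.2362 x 0.01148 = 0.002712 mol, converting that many moles of HF to F-.
Remaining n(HF) = 0.002311 mol; n(F-) = 0.002712 mol.
By Henderson-Hasselbalch, pH = pKa + log([A^-]/[HA]) = 3.17 + log(0.002712/0.002311) = 3.17 + (+0.07) = 3.24.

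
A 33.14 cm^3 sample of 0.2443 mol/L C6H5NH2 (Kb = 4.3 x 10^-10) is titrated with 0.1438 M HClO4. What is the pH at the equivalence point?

n(C6H5NH2) = 0.2443 x 0.03314 = 0.008096 mol; V(HClO4) at equivalence = 0.008096/0.1438 = 0.05630 L.
At equivalence the base is fully converted to C6H5NH3+; total volume = 0.08944 L, so [C6H5NH3+] = 0.008096/0.08944 = 0.09052 M.
Ka(C6H5NH3+) = Kw/Kb = 1.0e-14 / 4.3 x 10^-10 = 2.33e-5.
[H^+] = sqrt(Ka x [C6H5NH3+]) = sqrt(2.33e-5 x 0.09052) = 0.00145 M.
pH = -log(0.00145) = 2.84.

2.84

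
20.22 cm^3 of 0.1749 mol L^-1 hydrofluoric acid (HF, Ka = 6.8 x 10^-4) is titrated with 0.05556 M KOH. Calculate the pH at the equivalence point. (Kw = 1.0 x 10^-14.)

7.90

n(HF) = 0.1749 x 0.02022 = 0.003536 mol; V(KOH) at equivalence = 0.003536/0.05556 = 0.06365 L.
At equivalence all the acid is converted to F-; total volume = 0.02022 + 0.06365 = 0.08387 L, so [F-] = 0.003536/0.08387 = 0.04217 M.
Kb = Kw/Ka = 1.0e-14 / 6.8 x 10^-4 = 1.47e-11.
[OH^-] = sqrt(Kb x [F-]) = sqrt(1.47e-11 x 0.04217) = 7.87e-7 M.
pOH = 6.10, so pH = 14.00 - 6.10 = 7.90.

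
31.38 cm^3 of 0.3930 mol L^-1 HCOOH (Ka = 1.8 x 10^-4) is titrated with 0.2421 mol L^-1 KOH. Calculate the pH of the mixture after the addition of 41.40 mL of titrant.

4.38

Initial n(HCOOH) = 0.3930 x 0.03138 = 0.01233 mol.
n(KOH) added = 0.2421 x 0.04140 = 0.01002 mol, converting that many moles of HCOOH to HCOO-.
Remaining n(HCOOH) = 0.002309 mol; n(HCOO-) = 0.01002 mol.
By Henderson-Hasselbalch, pH = pKa + log([A^-]/[HA]) = 3.74 + log(0.01002/0.002309) = 3.74 + (+0.64) = 4.38.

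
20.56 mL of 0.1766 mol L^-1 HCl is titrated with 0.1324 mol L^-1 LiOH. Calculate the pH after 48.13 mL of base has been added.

12.60

n(acid) = 0.1766 x 0.02056 = 0.003631 mol; n(LiOH) added = 0.1324 x 0.04813 = 0.006372 mol.
Base is in excess by 0.006372 - 0.003631 = 0.002742 mol in a total volume of 0.06869 L.
[OH^-] = 0.002742/0.06869 = 0.03991 M, so pOH = 1.40 and pH = 14.00 - 1.40 = 12.60.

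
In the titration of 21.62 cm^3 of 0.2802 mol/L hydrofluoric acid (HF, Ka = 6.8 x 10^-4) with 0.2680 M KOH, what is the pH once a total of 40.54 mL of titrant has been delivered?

12.89

n(acid) = 0.2802 x 0.02162 = 0.006058 mol; n(KOH) added = 0.2680 x 0.04054 = 0.01086 mol.
Base is in excess by 0.01086 - 0.006058 = 0.004807 mol in a total volume of 0.06216 L.
[OH^-] = 0.004807/0.06216 = 0.07733 M, so pOH = 1.11 and pH = 14.00 - 1.11 = 12.89.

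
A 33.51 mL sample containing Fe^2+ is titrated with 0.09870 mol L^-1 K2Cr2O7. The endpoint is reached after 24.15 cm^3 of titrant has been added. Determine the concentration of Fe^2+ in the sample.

n(K2Cr2O7) = 0.09870 x 0.02415 = 0.002384 mol.
From the balanced equation, 1 mol K2Cr2O7 reacts with 6 mol Fe^2+, so n(Fe^2+) = 0.002384 x 6/1 = 0.01430 mol.
[Fe^2+] = 0.01430 / 0.03351 L = 0.427 M.

0.427 M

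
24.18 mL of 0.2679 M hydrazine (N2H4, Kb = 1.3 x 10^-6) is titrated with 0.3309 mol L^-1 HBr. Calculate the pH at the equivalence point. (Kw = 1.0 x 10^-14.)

4.47

n(N2H4) = 0.2679 x 0.02418 = 0.006478 mol; V(HBr) at equivalence = 0.006478/0.3309 = 0.01958 L.
At equivalence the base is fully converted to N2H5+; total volume = 0.04376 L, so [N2H5+] = 0.006478/0.04376 = 0.1480 M.
Ka(N2H5+) = Kw/Kb = 1.0e-14 / 1.3 x 10^-6 = 7.69e-9.
[H^+] = sqrt(Ka x [N2H5+]) = sqrt(7.69e-9 x 0.1480) = 3.37e-5 M.
pH = -log(3.37e-5) = 4.47.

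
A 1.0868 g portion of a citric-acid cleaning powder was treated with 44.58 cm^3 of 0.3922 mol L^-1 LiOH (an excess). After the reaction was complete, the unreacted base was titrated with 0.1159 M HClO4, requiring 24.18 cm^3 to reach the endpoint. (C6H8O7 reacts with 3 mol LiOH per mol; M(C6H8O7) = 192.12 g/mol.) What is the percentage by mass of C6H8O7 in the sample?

86.5%

Total n(LiOH) added = 0.3922 x 0.04458 = 0.01748 mol.
n(HClO4) used = 0.1159 x 0.02418 = 0.002802 mol, which equals the excess n(LiOH).
So n(LiOH) consumed by the sample = 0.01748 - 0.002802 = 0.01468 mol.
n(C6H8O7) = 0.01468 / 3 = 0.004894 mol.
mass C6H8O7 = 0.004894 x 192.12 = 0.9402 g, so %C6H8O7 = 0.9402/1.0868 x 100 = 86.5%.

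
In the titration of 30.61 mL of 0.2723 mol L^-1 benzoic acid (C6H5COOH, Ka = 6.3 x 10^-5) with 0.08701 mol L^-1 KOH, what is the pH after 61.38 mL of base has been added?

Initial n(C6H5COOH) = 0.2723 x 0.03061 = 0.008335 mol.
n(KOH) added = 0.08701 x 0.06138 = 0.005341 mol, converting that many moles of C6H5COOH to C6H5COO-.
Remaining n(C6H5COOH) = 0.002994 mol; n(C6H5COO-) = 0.005341 mol.
By Henderson-Hasselbalch, pH = pKa + log([A^-]/[HA]) = 4.20 + log(0.005341/0.002994) = 4.20 + (+0.25) = 4.45.

4.45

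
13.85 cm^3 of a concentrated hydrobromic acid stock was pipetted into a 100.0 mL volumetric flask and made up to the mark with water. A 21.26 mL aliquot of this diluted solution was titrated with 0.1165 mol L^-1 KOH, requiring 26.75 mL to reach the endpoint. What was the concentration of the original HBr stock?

n(KOH) = 0.1165 x 0.02675 = 0.003116 mol.
n(HBr) in the aliquot = 0.003116 mol.
[diluted HBr] = 0.003116 / 0.02126 = 0.1466 M.
Dilution factor = 100.0/13.85 = 7.220, so [stock] = 0.1466 x 7.220 = 1.06 M.

1.06 M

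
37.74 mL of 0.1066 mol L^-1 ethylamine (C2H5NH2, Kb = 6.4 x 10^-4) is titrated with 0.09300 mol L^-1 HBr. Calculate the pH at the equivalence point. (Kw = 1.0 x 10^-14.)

6.06

n(C2H5NH2) = 0.1066 x 0.03774 = 0.004023 mol; V(HBr) at equivalence = 0.004023/0.09300 = 0.04326 L.
At equivalence the base is fully converted to C2H5NH3+; total volume = 0.08100 L, so [C2H5NH3+] = 0.004023/0.08100 = 0.04967 M.
Ka(C2H5NH3+) = Kw/Kb = 1.0e-14 / 6.4 x 10^-4 = 1.56e-11.
[H^+] = sqrt(Ka x [C2H5NH3+]) = sqrt(1.56e-11 x 0.04967) = 8.81e-7 M.
pH = -log(8.81e-7) = 6.06.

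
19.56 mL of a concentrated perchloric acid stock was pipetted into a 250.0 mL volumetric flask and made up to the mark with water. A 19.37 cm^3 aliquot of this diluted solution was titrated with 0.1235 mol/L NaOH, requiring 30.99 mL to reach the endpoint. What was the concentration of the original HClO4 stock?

n(NaOH) = 0.1235 x 0.03099 = 0.003827 mol.
n(HClO4) in the aliquot = 0.003827 mol.
[diluted HClO4] = 0.003827 / 0.01937 = 0.1976 M.
Dilution factor = 250.0/19.56 = 12.78, so [stock] = 0.1976 x 12.78 = 2.53 M.

2.53 M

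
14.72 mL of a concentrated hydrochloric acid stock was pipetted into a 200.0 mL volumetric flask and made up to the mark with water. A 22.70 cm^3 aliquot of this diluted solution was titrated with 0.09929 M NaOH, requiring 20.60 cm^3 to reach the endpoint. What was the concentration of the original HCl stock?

1.22 M

n(NaOH) = 0.09929 x 0.02060 = 0.002045 mol.
n(HCl) in the aliquot = 0.002045 mol.
[diluted HCl] = 0.002045 / 0.02270 = 0.09010 M.
Dilution factor = 200.0/14.72 = 13.59, so [stock] = 0.09010 x 13.59 = 1.22 M.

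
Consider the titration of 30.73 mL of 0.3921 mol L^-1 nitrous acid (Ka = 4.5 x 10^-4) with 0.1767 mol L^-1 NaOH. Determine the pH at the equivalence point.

8.22

n(HNO2) = 0.3921 x 0.03073 = 0.01205 mol; V(NaOH) at equivalence = 0.01205/0.1767 = 0.06819 L.
At equivalence all the acid is converted to NO2-; total volume = 0.03073 + 0.06819 = 0.09892 L, so [NO2-] = 0.01205/0.09892 = 0.1218 M.
Kb = Kw/Ka = 1.0e-14 / 4.5 x 10^-4 = 2.22e-11.
[OH^-] = sqrt(Kb x [NO2-]) = sqrt(2.22e-11 x 0.1218) = 1.65e-6 M.
pOH = 5.78, so pH = 14.00 - 5.78 = 8.22.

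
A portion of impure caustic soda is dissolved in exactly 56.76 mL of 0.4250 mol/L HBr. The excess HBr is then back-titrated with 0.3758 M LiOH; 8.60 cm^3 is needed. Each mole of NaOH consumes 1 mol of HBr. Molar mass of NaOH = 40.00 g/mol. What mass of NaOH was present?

Total n(HBr) added = 0.4250 x 0.05676 = 0.02412 mol.
n(LiOH) used = 0.3758 x 0.008600 = 0.003232 mol, which equals the excess n(HBr).
So n(HBr) consumed by the sample = 0.02412 - 0.003232 = 0.02089 mol.
n(NaOH) = 0.02089 / 1 = 0.02089 mol.
mass = 0.02089 mol x 40.00 g/mol = 0.836 g.

0.836 g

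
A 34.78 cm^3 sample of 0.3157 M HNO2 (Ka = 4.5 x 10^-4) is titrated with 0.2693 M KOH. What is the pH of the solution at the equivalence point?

8.25

n(HNO2) = 0.3157 x 0.03478 = 0.01098 mol; V(KOH) at equivalence = 0.01098/0.2693 = 0.04077 L.
At equivalence all the acid is converted to NO2-; total volume = 0.03478 + 0.04077 = 0.07555 L, so [NO2-] = 0.01098/0.07555 = 0.1453 M.
Kb = Kw/Ka = 1.0e-14 / 4.5 x 10^-4 = 2.22e-11.
[OH^-] = sqrt(Kb x [NO2-]) = sqrt(2.22e-11 x 0.1453) = 1.80e-6 M.
pOH = 5.75, so pH = 14.00 - 5.75 = 8.25.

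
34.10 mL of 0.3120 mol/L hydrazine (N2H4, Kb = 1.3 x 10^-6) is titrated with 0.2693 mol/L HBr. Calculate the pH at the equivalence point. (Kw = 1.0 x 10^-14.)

4.48

n(N2H4) = 0.3120 x 0.03410 = 0.01064 mol; V(HBr) at equivalence = 0.01064/0.2693 = 0.03951 L.
At equivalence the base is fully converted to N2H5+; total volume = 0.07361 L, so [N2H5+] = 0.01064/0.07361 = 0.1445 M.
Ka(N2H5+) = Kw/Kb = 1.0e-14 / 1.3 x 10^-6 = 7.69e-9.
[H^+] = sqrt(Ka x [N2H5+]) = sqrt(7.69e-9 x 0.1445) = 3.33e-5 M.
pH = -log(3.33e-5) = 4.48.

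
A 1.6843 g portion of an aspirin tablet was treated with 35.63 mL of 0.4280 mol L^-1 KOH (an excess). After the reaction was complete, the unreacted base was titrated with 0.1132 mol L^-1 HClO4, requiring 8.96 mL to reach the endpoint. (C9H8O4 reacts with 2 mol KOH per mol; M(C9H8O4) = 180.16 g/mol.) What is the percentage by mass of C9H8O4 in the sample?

76.1%

Total n(KOH) added = 0.4280 x 0.03563 = 0.01525 mol.
n(HClO4) used = 0.1132 x 0.008960 = 0.001014 mol, which equals the excess n(KOH).
So n(KOH) consumed by the sample = 0.01525 - 0.001014 = 0.01424 mol.
n(C9H8O4) = 0.01424 / 2 = 0.007118 mol.
mass C9H8O4 = 0.007118 x 180.16 = 1.282 g, so %C9H8O4 = 1.282/1.6843 x 100 = 76.1%.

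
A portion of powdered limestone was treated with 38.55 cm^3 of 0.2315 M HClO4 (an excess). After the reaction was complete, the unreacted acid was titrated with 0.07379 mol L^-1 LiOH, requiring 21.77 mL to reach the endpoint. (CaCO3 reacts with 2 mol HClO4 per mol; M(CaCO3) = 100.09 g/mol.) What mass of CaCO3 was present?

Total n(HClO4) added = 0.2315 x 0.03855 = 0.008924 mol.
n(LiOH) used = 0.07379 x 0.02177 = 0.001606 mol, which equals the excess n(HClO4).
So n(HClO4) consumed by the sample = 0.008924 - 0.001606 = 0.007318 mol.
n(CaCO3) = 0.007318 / 2 = 0.003659 mol.
mass = 0.003659 mol x 100.09 g/mol = 0.366 g.

0.366 g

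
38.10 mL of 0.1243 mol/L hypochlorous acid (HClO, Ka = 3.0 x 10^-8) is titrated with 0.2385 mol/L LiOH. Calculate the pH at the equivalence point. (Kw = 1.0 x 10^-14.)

10.22

n(HClO) = 0.1243 x 0.03810 = 0.004736 mol; V(LiOH) at equivalence = 0.004736/0.2385 = 0.01986 L.
At equivalence all the acid is converted to ClO-; total volume = 0.03810 + 0.01986 = 0.05796 L, so [ClO-] = 0.004736/0.05796 = 0.08171 M.
Kb = Kw/Ka = 1.0e-14 / 3.0 x 10^-8 = 3.33e-7.
[OH^-] = sqrt(Kb x [ClO-]) = sqrt(3.33e-7 x 0.08171) = 0.000165 M.
pOH = 3.78, so pH = 14.00 - 3.78 = 10.22.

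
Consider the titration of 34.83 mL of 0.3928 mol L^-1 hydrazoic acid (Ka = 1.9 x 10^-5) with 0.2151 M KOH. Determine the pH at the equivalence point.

n(HN3) = 0.3928 x 0.03483 = 0.01368 mol; V(KOH) at equivalence = 0.01368/0.2151 = 0.06360 L.
At equivalence all the acid is converted to N3-; total volume = 0.03483 + 0.06360 = 0.09843 L, so [N3-] = 0.01368/0.09843 = 0.1390 M.
Kb = Kw/Ka = 1.0e-14 / 1.9 x 10^-5 = 5.26e-10.
[OH^-] = sqrt(Kb x [N3-]) = sqrt(5.26e-10 x 0.1390) = 8.55e-6 M.
pOH = 5.07, so pH = 14.00 - 5.07 = 8.93.

8.93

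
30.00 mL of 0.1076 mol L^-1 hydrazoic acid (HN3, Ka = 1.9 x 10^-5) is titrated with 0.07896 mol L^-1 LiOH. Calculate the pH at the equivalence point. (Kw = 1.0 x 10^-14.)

8.69

n(HN3) = 0.1076 x 0.03000 = 0.003228 mol; V(LiOH) at equivalence = 0.003228/0.07896 = 0.04088 L.
At equivalence all the acid is converted to N3-; total volume = 0.03000 + 0.04088 = 0.07088 L, so [N3-] = 0.003228/0.07088 = 0.04554 M.
Kb = Kw/Ka = 1.0e-14 / 1.9 x 10^-5 = 5.26e-10.
[OH^-] = sqrt(Kb x [N3-]) = sqrt(5.26e-10 x 0.04554) = 4.90e-6 M.
pOH = 5.31, so pH = 14.00 - 5.31 = 8.69.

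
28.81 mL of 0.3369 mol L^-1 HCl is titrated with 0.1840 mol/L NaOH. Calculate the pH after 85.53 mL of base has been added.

n(acid) = 0.3369 x 0.02881 = 0.009706 mol; n(NaOH) added = 0.1840 x 0.08553 = 0.01574 mol.
Base is in excess by 0.01574 - 0.009706 = 0.006031 mol in a total volume of 0.1143 L.
[OH^-] = 0.006031/0.1143 = 0.05275 M, so pOH = 1.28 and pH = 14.00 - 1.28 = 12.72.

12.72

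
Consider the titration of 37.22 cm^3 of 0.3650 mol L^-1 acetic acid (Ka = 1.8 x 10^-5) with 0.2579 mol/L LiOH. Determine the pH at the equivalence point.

8.96

n(CH3COOH) = 0.3650 x 0.03722 = 0.01359 mol; V(LiOH) at equivalence = 0.01359/0.2579 = 0.05268 L.
At equivalence all the acid is converted to CH3COO-; total volume = 0.03722 + 0.05268 = 0.08990 L, so [CH3COO-] = 0.01359/0.08990 = 0.1511 M.
Kb = Kw/Ka = 1.0e-14 / 1.8 x 10^-5 = 5.56e-10.
[OH^-] = sqrt(Kb x [CH3COO-]) = sqrt(5.56e-10 x 0.1511) = 9.16e-6 M.
pOH = 5.04, so pH = 14.00 - 5.04 = 8.96.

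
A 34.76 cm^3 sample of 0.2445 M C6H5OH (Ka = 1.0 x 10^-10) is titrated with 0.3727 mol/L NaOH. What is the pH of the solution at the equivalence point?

n(C6H5OH) = 0.2445 x 0.03476 = 0.008499 mol; V(NaOH) at equivalence = 0.008499/0.3727 = 0.02280 L.
At equivalence all the acid is converted to C6H5O-; total volume = 0.03476 + 0.02280 = 0.05756 L, so [C6H5O-] = 0.008499/0.05756 = 0.1476 M.
Kb = Kw/Ka = 1.0e-14 / 1.0 x 10^-10 = 0.000100.
[OH^-] = sqrt(Kb x [C6H5O-]) = sqrt(0.000100 x 0.1476) = 0.00384 M.
pOH = 2.42, so pH = 14.00 - 2.42 = 11.58.

11.58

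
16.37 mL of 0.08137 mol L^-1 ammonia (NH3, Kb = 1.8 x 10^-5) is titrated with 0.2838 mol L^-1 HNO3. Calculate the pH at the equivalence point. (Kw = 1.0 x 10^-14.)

5.23

n(NH3) = 0.08137 x 0.01637 = 0.001332 mol; V(HNO3) at equivalence = 0.001332/0.2838 = 0.004694 L.
At equivalence the base is fully converted to NH4+; total volume = 0.02106 L, so [NH4+] = 0.001332/0.02106 = 0.06324 M.
Ka(NH4+) = Kw/Kb = 1.0e-14 / 1.8 x 10^-5 = 5.56e-10.
[H^+] = sqrt(Ka x [NH4+]) = sqrt(5.56e-10 x 0.06324) = 5.93e-6 M.
pH = -log(5.93e-6) = 5.23.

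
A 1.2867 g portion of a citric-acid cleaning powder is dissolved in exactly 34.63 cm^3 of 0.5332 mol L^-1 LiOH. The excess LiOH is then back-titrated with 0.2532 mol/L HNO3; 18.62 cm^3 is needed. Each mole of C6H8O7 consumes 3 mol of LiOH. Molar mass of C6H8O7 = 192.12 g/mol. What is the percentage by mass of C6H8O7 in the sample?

68.4%

Total n(LiOH) added = 0.5332 x 0.03463 = 0.01846 mol.
n(HNO3) used = 0.2532 x 0.01862 = 0.004715 mol, which equals the excess n(LiOH).
So n(LiOH) consumed by the sample = 0.01846 - 0.004715 = 0.01375 mol.
n(C6H8O7) = 0.01375 / 3 = 0.004583 mol.
mass C6H8O7 = 0.004583 x 192.12 = 0.8806 g, so %C6H8O7 = 0.8806/1.2867 x 100 = 68.4%.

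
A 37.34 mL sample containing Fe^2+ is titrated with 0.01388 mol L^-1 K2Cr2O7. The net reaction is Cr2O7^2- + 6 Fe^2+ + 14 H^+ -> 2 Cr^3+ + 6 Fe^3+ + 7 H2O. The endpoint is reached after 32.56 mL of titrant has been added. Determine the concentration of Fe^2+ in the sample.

n(K2Cr2O7) = 0.01388 x 0.03256 = 0.0004519 mol.
From the balanced equation, 1 mol K2Cr2O7 reacts with 6 mol Fe^2+, so n(Fe^2+) = 0.0004519 x 6/1 = 0.002712 mol.
[Fe^2+] = 0.002712 / 0.03734 L = 0.0726 M.

0.0726 M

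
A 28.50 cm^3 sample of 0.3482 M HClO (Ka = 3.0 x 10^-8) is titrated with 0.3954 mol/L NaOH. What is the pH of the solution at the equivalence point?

10.40

n(HClO) = 0.3482 x 0.02850 = 0.009924 mol; V(NaOH) at equivalence = 0.009924/0.3954 = 0.02510 L.
At equivalence all the acid is converted to ClO-; total volume = 0.02850 + 0.02510 = 0.05360 L, so [ClO-] = 0.009924/0.05360 = 0.1852 M.
Kb = Kw/Ka = 1.0e-14 / 3.0 x 10^-8 = 3.33e-7.
[OH^-] = sqrt(Kb x [ClO-]) = sqrt(3.33e-7 x 0.1852) = 0.000248 M.
pOH = 3.60, so pH = 14.00 - 3.60 = 10.40.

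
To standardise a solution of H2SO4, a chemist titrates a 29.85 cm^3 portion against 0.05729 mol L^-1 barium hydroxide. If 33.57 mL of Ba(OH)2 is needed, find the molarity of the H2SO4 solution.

n(Ba(OH)2) delivered = 0.05729 x 0.03357 = 0.001923 mol.
For a 1:1 reaction, n(H2SO4) = 0.001923 mol.
[H2SO4] = 0.001923 mol / 0.02985 L = 0.0644 M.

0.0644 M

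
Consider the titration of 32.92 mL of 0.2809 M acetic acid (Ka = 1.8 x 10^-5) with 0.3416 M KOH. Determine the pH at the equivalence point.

n(CH3COOH) = 0.2809 x 0.03292 = 0.009247 mol; V(KOH) at equivalence = 0.009247/0.3416 = 0.02707 L.
At equivalence all the acid is converted to CH3COO-; total volume = 0.03292 + 0.02707 = 0.05999 L, so [CH3COO-] = 0.009247/0.05999 = 0.1541 M.
Kb = Kw/Ka = 1.0e-14 / 1.8 x 10^-5 = 5.56e-10.
[OH^-] = sqrt(Kb x [CH3COO-]) = sqrt(5.56e-10 x 0.1541) = 9.25e-6 M.
pOH = 5.03, so pH = 14.00 - 5.03 = 8.97.

8.97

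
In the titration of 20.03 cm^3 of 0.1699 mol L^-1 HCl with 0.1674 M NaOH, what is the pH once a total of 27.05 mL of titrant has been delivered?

12.38

n(acid) = 0.1699 x 0.02003 = 0.003403 mol; n(NaOH) added = 0.1674 x 0.02705 = 0.004528 mol.
Base is in excess by 0.004528 - 0.003403 = 0.001125 mol in a total volume of 0.04708 L.
[OH^-] = 0.001125/0.04708 = 0.02390 M, so pOH = 1.62 and pH = 14.00 - 1.62 = 12.38.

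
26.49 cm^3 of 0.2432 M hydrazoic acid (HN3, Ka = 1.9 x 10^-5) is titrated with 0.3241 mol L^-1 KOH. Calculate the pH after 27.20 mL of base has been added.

12.65

n(acid) = 0.2432 x 0.02649 = 0.006442 mol; n(KOH) added = 0.3241 x 0.02720 = 0.008816 mol.
Base is in excess by 0.008816 - 0.006442 = 0.002373 mol in a total volume of 0.05369 L.
[OH^-] = 0.002373/0.05369 = 0.04420 M, so pOH = 1.35 and pH = 14.00 - 1.35 = 12.65.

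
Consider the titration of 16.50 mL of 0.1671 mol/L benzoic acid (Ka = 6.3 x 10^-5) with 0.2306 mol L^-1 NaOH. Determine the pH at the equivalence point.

n(C6H5COOH) = 0.1671 x 0.01650 = 0.002757 mol; V(NaOH) at equivalence = 0.002757/0.2306 = 0.01196 L.
At equivalence all the acid is converted to C6H5COO-; total volume = 0.01650 + 0.01196 = 0.02846 L, so [C6H5COO-] = 0.002757/0.02846 = 0.09689 M.
Kb = Kw/Ka = 1.0e-14 / 6.3 x 10^-5 = 1.59e-10.
[OH^-] = sqrt(Kb x [C6H5COO-]) = sqrt(1.59e-10 x 0.09689) = 3.92e-6 M.
pOH = 5.41, so pH = 14.00 - 5.41 = 8.59.

8.59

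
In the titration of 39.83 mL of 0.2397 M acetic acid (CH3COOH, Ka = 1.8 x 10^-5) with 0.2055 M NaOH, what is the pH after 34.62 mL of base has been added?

Initial n(CH3COOH) = 0.2397 x 0.03983 = 0.009547 mol.
n(NaOH) added = 0.2055 x 0.03462 = 0.007114 mol, converting that many moles of CH3COOH to CH3COO-.
Remaining n(CH3COOH) = 0.002433 mol; n(CH3COO-) = 0.007114 mol.
By Henderson-Hasselbalch, pH = pKa + log([A^-]/[HA]) = 4.74 + log(0.007114/0.002433) = 4.74 + (+0.47) = 5.21.

5.21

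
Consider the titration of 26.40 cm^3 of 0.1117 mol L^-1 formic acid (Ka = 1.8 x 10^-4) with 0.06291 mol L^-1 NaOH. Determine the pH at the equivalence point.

n(HCOOH) = 0.1117 x 0.02640 = 0.002949 mol; V(NaOH) at equivalence = 0.002949/0.06291 = 0.04687 L.
At equivalence all the acid is converted to HCOO-; total volume = 0.02640 + 0.04687 = 0.07327 L, so [HCOO-] = 0.002949/0.07327 = 0.04024 M.
Kb = Kw/Ka = 1.0e-14 / 1.8 x 10^-4 = 5.56e-11.
[OH^-] = sqrt(Kb x [HCOO-]) = sqrt(5.56e-11 x 0.04024) = 1.50e-6 M.
pOH = 5.83, so pH = 14.00 - 5.83 = 8.17.

8.17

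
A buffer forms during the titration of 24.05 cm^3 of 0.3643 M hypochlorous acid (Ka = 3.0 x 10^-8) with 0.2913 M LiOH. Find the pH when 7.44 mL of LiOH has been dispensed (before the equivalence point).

7.04

Initial n(HClO) = 0.3643 x 0.02405 = 0.008761 mol.
n(LiOH) added = 0.2913 x 0.007440 = 0.002167 mol, converting that many moles of HClO to ClO-.
Remaining n(HClO) = 0.006594 mol; n(ClO-) = 0.002167 mol.
By Henderson-Hasselbalch, pH = pKa + log([A^-]/[HA]) = 7.52 + log(0.002167/0.006594) = 7.52 + (-0.48) = 7.04.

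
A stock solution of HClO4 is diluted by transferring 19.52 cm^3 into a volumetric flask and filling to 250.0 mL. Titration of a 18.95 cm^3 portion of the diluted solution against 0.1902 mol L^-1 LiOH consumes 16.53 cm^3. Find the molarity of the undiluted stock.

2.12 M

n(LiOH) = 0.1902 x 0.01653 = 0.003144 mol.
n(HClO4) in the aliquot = 0.003144 mol.
[diluted HClO4] = 0.003144 / 0.01895 = 0.1659 M.
Dilution factor = 250.0/19.52 = 12.81, so [stock] = 0.1659 x 12.81 = 2.12 M.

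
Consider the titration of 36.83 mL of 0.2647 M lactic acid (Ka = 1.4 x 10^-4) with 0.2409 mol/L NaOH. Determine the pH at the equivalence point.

8.48

n(HC3H5O3) = 0.2647 x 0.03683 = 0.009749 mol; V(NaOH) at equivalence = 0.009749/0.2409 = 0.04047 L.
At equivalence all the acid is converted to C3H5O3-; total volume = 0.03683 + 0.04047 = 0.07730 L, so [C3H5O3-] = 0.009749/0.07730 = 0.1261 M.
Kb = Kw/Ka = 1.0e-14 / 1.4 x 10^-4 = 7.14e-11.
[OH^-] = sqrt(Kb x [C3H5O3-]) = sqrt(7.14e-11 x 0.1261) = 3.00e-6 M.
pOH = 5.52, so pH = 14.00 - 5.52 = 8.48.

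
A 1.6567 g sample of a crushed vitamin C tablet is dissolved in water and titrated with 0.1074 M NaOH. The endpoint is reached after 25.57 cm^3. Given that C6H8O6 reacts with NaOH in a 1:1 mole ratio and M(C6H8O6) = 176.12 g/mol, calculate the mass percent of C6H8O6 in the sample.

29.2%

n(NaOH) = 0.1074 x 0.02557 = 0.002746 mol.
n(C6H8O6) = 0.002746 / 1 = 0.002746 mol.
mass of C6H8O6 = 0.002746 x 176.12 = 0.4837 g.
% purity = 0.4837 / 1.6567 x 100 = 29.2%.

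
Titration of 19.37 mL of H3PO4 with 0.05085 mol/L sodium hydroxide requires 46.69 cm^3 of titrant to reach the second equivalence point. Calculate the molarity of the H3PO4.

0.0613 M

n(NaOH) = 0.05085 x 0.04669 = 0.002374 mol.
At the second equivalence point, 2 mol OH^- react per mol H3PO4, so n(H3PO4) = 0.002374 / 2 = 0.001187 mol.
[H3PO4] = 0.001187 / 0.01937 L = 0.0613 M.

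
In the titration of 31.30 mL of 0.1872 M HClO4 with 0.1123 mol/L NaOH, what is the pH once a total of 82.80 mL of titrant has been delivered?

n(acid) = 0.1872 x 0.03130 = 0.005859 mol; n(NaOH) added = 0.1123 x 0.08280 = 0.009298 mol.
Base is in excess by 0.009298 - 0.005859 = 0.003439 mol in a total volume of 0.1141 L.
[OH^-] = 0.003439/0.1141 = 0.03014 M, so pOH = 1.52 and pH = 14.00 - 1.52 = 12.48.

12.48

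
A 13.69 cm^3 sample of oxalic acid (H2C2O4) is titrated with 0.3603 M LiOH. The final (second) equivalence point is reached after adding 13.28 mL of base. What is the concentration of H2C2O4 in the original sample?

n(LiOH) = 0.3603 x 0.01328 = 0.004785 mol.
At the final (second) equivalence point, 2 mol OH^- react per mol H2C2O4, so n(H2C2O4) = 0.004785 / 2 = 0.002392 mol.
[H2C2O4] = 0.002392 / 0.01369 L = 0.175 M.

0.175 M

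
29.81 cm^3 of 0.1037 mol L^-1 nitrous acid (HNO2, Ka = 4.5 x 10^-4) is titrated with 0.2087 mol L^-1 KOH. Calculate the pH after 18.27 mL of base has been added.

n(acid) = 0.1037 x 0.02981 = 0.003091 mol; n(KOH) added = 0.2087 x 0.01827 = 0.003813 mol.
Base is in excess by 0.003813 - 0.003091 = 0.0007217 mol in a total volume of 0.04808 L.
[OH^-] = 0.0007217/0.04808 = 0.01501 M, so pOH = 1.82 and pH = 14.00 - 1.82 = 12.18.

12.18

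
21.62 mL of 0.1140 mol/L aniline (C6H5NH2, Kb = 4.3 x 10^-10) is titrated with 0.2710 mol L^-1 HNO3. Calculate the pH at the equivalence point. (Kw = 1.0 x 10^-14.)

2.86

n(C6H5NH2) = 0.1140 x 0.02162 = 0.002465 mol; V(HNO3) at equivalence = 0.002465/0.2710 = 0.009095 L.
At equivalence the base is fully converted to C6H5NH3+; total volume = 0.03071 L, so [C6H5NH3+] = 0.002465/0.03071 = 0.08024 M.
Ka(C6H5NH3+) = Kw/Kb = 1.0e-14 / 4.3 x 10^-10 = 2.33e-5.
[H^+] = sqrt(Ka x [C6H5NH3+]) = sqrt(2.33e-5 x 0.08024) = 0.00137 M.
pH = -log(0.00137) = 2.86.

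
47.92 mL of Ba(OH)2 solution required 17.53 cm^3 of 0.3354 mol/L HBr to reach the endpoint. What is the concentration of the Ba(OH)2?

0.0613 M

n(HBr) delivered = 0.3354 x 0.01753 = 0.005880 mol.
The reaction is 1 Ba(OH)2 + 2 HBr, so n(Ba(OH)2) = 0.005880 x 1/2 = 0.002940 mol.
[Ba(OH)2] = 0.002940 mol / 0.04792 L = 0.0613 M.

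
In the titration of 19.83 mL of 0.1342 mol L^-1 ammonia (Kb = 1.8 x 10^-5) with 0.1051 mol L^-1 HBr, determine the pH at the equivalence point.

n(NH3) = 0.1342 x 0.01983 = 0.002661 mol; V(HBr) at equivalence = 0.002661/0.1051 = 0.02532 L.
At equivalence the base is fully converted to NH4+; total volume = 0.04515 L, so [NH4+] = 0.002661/0.04515 = 0.05894 M.
Ka(NH4+) = Kw/Kb = 1.0e-14 / 1.8 x 10^-5 = 5.56e-10.
[H^+] = sqrt(Ka x [NH4+]) = sqrt(5.56e-10 x 0.05894) = 5.72e-6 M.
pH = -log(5.72e-6) = 5.24.

5.24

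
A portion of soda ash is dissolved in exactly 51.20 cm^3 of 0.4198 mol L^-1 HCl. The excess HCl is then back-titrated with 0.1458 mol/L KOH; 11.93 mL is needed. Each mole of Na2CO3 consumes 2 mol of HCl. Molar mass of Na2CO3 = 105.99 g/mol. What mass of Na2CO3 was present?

Total n(HCl) added = 0.4198 x 0.05120 = 0.02149 mol.
n(KOH) used = 0.1458 x 0.01193 = 0.001739 mol, which equals the excess n(HCl).
So n(HCl) consumed by the sample = 0.02149 - 0.001739 = 0.01975 mol.
n(Na2CO3) = 0.01975 / 2 = 0.009877 mol.
mass = 0.009877 mol x 105.99 g/mol = 1.05 g.

1.05 g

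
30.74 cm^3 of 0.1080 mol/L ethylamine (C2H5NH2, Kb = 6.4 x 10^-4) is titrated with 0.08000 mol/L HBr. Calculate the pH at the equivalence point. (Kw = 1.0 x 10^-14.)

6.07

n(C2H5NH2) = 0.1080 x 0.03074 = 0.003320 mol; V(HBr) at equivalence = 0.003320/0.08000 = 0.04150 L.
At equivalence the base is fully converted to C2H5NH3+; total volume = 0.07224 L, so [C2H5NH3+] = 0.003320/0.07224 = 0.04596 M.
Ka(C2H5NH3+) = Kw/Kb = 1.0e-14 / 6.4 x 10^-4 = 1.56e-11.
[H^+] = sqrt(Ka x [C2H5NH3+]) = sqrt(1.56e-11 x 0.04596) = 8.47e-7 M.
pH = -log(8.47e-7) = 6.07.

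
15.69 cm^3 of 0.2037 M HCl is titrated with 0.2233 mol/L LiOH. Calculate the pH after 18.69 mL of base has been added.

n(acid) = 0.2037 x 0.01569 = 0.003196 mol; n(LiOH) added = 0.2233 x 0.01869 = 0.004173 mol.
Base is in excess by 0.004173 - 0.003196 = 0.0009774 mol in a total volume of 0.03438 L.
[OH^-] = 0.0009774/0.03438 = 0.02843 M, so pOH = 1.55 and pH = 14.00 - 1.55 = 12.45.

12.45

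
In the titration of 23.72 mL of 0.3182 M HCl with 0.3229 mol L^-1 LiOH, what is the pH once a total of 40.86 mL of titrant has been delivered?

n(acid) = 0.3182 x 0.02372 = 0.007548 mol; n(LiOH) added = 0.3229 x 0.04086 = 0.01319 mol.
Base is in excess by 0.01319 - 0.007548 = 0.005646 mol in a total volume of 0.06458 L.
[OH^-] = 0.005646/0.06458 = 0.08743 M, so pOH = 1.06 and pH = 14.00 - 1.06 = 12.94.

12.94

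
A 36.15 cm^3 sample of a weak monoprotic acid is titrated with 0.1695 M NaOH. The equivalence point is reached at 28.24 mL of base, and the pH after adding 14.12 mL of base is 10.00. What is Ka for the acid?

14.12 mL is half of the equivalence volume, so this is the half-equivalence point where [HA] = [A^-].
At half-equivalence pH = pKa, so pKa = 10.00.
Ka = 10^(-10.00) = 1.0 x 10^-10.

1.0 x 10^-10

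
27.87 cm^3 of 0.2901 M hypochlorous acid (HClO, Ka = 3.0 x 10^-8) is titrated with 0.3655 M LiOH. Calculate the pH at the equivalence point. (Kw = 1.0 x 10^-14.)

n(HClO) = 0.2901 x 0.02787 = 0.008085 mol; V(LiOH) at equivalence = 0.008085/0.3655 = 0.02212 L.
At equivalence all the acid is converted to ClO-; total volume = 0.02787 + 0.02212 = 0.04999 L, so [ClO-] = 0.008085/0.04999 = 0.1617 M.
Kb = Kw/Ka = 1.0e-14 / 3.0 x 10^-8 = 3.33e-7.
[OH^-] = sqrt(Kb x [ClO-]) = sqrt(3.33e-7 x 0.1617) = 0.000232 M.
pOH = 3.63, so pH = 14.00 - 3.63 = 10.37.

10.37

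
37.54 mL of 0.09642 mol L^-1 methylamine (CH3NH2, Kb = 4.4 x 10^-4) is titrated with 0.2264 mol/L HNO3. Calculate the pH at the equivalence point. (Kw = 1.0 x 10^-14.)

5.91

n(CH3NH2) = 0.09642 x 0.03754 = 0.003620 mol; V(HNO3) at equivalence = 0.003620/0.2264 = 0.01599 L.
At equivalence the base is fully converted to CH3NH3+; total volume = 0.05353 L, so [CH3NH3+] = 0.003620/0.05353 = 0.06762 M.
Ka(CH3NH3+) = Kw/Kb = 1.0e-14 / 4.4 x 10^-4 = 2.27e-11.
[H^+] = sqrt(Ka x [CH3NH3+]) = sqrt(2.27e-11 x 0.06762) = 1.24e-6 M.
pH = -log(1.24e-6) = 5.91.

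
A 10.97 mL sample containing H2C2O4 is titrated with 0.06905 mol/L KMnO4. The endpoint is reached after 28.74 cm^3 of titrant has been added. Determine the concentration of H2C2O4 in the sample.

n(KMnO4) = 0.06905 x 0.02874 = 0.001984 mol.
From the balanced equation, 2 mol KMnO4 reacts with 5 mol H2C2O4, so n(H2C2O4) = 0.001984 x 5/2 = 0.004961 mol.
[H2C2O4] = 0.004961 / 0.01097 L = 0.452 M.

0.452 M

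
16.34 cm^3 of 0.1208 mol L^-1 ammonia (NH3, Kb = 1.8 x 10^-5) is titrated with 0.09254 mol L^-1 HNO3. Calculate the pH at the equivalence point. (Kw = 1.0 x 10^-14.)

n(NH3) = 0.1208 x 0.01634 = 0.001974 mol; V(HNO3) at equivalence = 0.001974/0.09254 = 0.02133 L.
At equivalence the base is fully converted to NH4+; total volume = 0.03767 L, so [NH4+] = 0.001974/0.03767 = 0.05240 M.
Ka(NH4+) = Kw/Kb = 1.0e-14 / 1.8 x 10^-5 = 5.56e-10.
[H^+] = sqrt(Ka x [NH4+]) = sqrt(5.56e-10 x 0.05240) = 5.40e-6 M.
pH = -log(5.40e-6) = 5.27.

5.27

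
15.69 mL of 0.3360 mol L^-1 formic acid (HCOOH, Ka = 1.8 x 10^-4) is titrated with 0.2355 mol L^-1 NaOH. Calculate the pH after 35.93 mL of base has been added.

12.79

n(acid) = 0.3360 x 0.01569 = 0.005272 mol; n(NaOH) added = 0.2355 x 0.03593 = 0.008462 mol.
Base is in excess by 0.008462 - 0.005272 = 0.003190 mol in a total volume of 0.05162 L.
[OH^-] = 0.003190/0.05162 = 0.06179 M, so pOH = 1.21 and pH = 14.00 - 1.21 = 12.79.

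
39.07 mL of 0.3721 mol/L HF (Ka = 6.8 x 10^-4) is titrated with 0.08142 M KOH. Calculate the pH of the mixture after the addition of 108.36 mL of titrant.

Initial n(HF) = 0.3721 x 0.03907 = 0.01454 mol.
n(KOH) added = 0.08142 x 0.1084 = 0.008823 mol, converting that many moles of HF to F-.
Remaining n(HF) = 0.005715 mol; n(F-) = 0.008823 mol.
By Henderson-Hasselbalch, pH = pKa + log([A^-]/[HA]) = 3.17 + log(0.008823/0.005715) = 3.17 + (+0.19) = 3.36.

3.36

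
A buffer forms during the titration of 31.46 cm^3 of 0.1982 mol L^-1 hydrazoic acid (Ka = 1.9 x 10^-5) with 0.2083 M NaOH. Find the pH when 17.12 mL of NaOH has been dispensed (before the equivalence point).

Initial n(HN3) = 0.1982 x 0.03146 = 0.006235 mol.
n(NaOH) added = 0.2083 x 0.01712 = 0.003566 mol, converting that many moles of HN3 to N3-.
Remaining n(HN3) = 0.002669 mol; n(N3-) = 0.003566 mol.
By Henderson-Hasselbalch, pH = pKa + log([A^-]/[HA]) = 4.72 + log(0.003566/0.002669) = 4.72 + (+0.13) = 4.85.

4.85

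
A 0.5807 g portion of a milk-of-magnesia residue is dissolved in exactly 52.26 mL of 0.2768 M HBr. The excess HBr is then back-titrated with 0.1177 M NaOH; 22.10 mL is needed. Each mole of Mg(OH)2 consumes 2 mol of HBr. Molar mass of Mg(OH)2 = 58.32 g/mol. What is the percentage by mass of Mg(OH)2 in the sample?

59.6%

Total n(HBr) added = 0.2768 x 0.05226 = 0.01447 mol.
n(NaOH) used = 0.1177 x 0.02210 = 0.002601 mol, which equals the excess n(HBr).
So n(HBr) consumed by the sample = 0.01447 - 0.002601 = 0.01186 mol.
n(Mg(OH)2) = 0.01186 / 2 = 0.005932 mol.
mass Mg(OH)2 = 0.005932 x 58.32 = 0.3460 g, so %Mg(OH)2 = 0.3460/0.5807 x 100 = 59.6%.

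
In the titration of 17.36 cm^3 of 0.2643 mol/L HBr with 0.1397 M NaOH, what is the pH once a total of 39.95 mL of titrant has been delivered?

n(acid) = 0.2643 x 0.01736 = 0.004588 mol; n(NaOH) added = 0.1397 x 0.03995 = 0.005581 mol.
Base is in excess by 0.005581 - 0.004588 = 0.0009928 mol in a total volume of 0.05731 L.
[OH^-] = 0.0009928/0.05731 = 0.01732 M, so pOH = 1.76 and pH = 14.00 - 1.76 = 12.24.

12.24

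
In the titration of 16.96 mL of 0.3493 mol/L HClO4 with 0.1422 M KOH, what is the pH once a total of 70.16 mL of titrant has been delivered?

n(acid) = 0.3493 x 0.01696 = 0.005924 mol; n(KOH) added = 0.1422 x 0.07016 = 0.009977 mol.
Base is in excess by 0.009977 - 0.005924 = 0.004053 mol in a total volume of 0.08712 L.
[OH^-] = 0.004053/0.08712 = 0.04652 M, so pOH = 1.33 and pH = 14.00 - 1.33 = 12.67.

12.67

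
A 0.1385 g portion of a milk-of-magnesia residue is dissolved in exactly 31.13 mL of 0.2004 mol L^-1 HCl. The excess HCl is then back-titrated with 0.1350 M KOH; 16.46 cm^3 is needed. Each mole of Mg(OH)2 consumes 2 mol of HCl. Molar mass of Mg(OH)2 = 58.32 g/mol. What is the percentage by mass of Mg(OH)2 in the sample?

84.6%

Total n(HCl) added = 0.2004 x 0.03113 = 0.006238 mol.
n(KOH) used = 0.1350 x 0.01646 = 0.002222 mol, which equals the excess n(HCl).
So n(HCl) consumed by the sample = 0.006238 - 0.002222 = 0.004016 mol.
n(Mg(OH)2) = 0.004016 / 2 = 0.002008 mol.
mass Mg(OH)2 = 0.002008 x 58.32 = 0.1171 g, so %Mg(OH)2 = 0.1171/0.1385 x 100 = 84.6%.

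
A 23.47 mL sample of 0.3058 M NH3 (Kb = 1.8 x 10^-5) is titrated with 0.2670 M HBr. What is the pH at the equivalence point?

5.05

n(NH3) = 0.3058 x 0.02347 = 0.007177 mol; V(HBr) at equivalence = 0.007177/0.2670 = 0.02688 L.
At equivalence the base is fully converted to NH4+; total volume = 0.05035 L, so [NH4+] = 0.007177/0.05035 = 0.1425 M.
Ka(NH4+) = Kw/Kb = 1.0e-14 / 1.8 x 10^-5 = 5.56e-10.
[H^+] = sqrt(Ka x [NH4+]) = sqrt(5.56e-10 x 0.1425) = 8.90e-6 M.
pH = -log(8.90e-6) = 5.05.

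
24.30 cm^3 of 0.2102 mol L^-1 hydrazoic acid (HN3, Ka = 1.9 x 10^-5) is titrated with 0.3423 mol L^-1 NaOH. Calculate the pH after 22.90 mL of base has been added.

12.76

n(acid) = 0.2102 x 0.02430 = 0.005108 mol; n(NaOH) added = 0.3423 x 0.02290 = 0.007839 mol.
Base is in excess by 0.007839 - 0.005108 = 0.002731 mol in a total volume of 0.04720 L.
[OH^-] = 0.002731/0.04720 = 0.05786 M, so pOH = 1.24 and pH = 14.00 - 1.24 = 12.76.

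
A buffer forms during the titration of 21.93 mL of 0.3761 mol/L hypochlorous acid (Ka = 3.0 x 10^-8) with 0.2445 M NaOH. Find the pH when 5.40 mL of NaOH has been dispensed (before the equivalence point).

Initial n(HClO) = 0.3761 x 0.02193 = 0.008248 mol.
n(NaOH) added = 0.2445 x 0.005400 = 0.001320 mol, converting that many moles of HClO to ClO-.
Remaining n(HClO) = 0.006928 mol; n(ClO-) = 0.001320 mol.
By Henderson-Hasselbalch, pH = pKa + log([A^-]/[HA]) = 7.52 + log(0.001320/0.006928) = 7.52 + (-0.72) = 6.80.

6.80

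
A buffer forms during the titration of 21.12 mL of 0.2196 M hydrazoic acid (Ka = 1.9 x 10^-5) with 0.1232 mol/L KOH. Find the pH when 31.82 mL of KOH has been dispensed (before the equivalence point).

Initial n(HN3) = 0.2196 x 0.02112 = 0.004638 mol.
n(KOH) added = 0.1232 x 0.03182 = 0.003920 mol, converting that many moles of HN3 to N3-.
Remaining n(HN3) = 0.0007177 mol; n(N3-) = 0.003920 mol.
By Henderson-Hasselbalch, pH = pKa + log([A^-]/[HA]) = 4.72 + log(0.003920/0.0007177) = 4.72 + (+0.74) = 5.46.

5.46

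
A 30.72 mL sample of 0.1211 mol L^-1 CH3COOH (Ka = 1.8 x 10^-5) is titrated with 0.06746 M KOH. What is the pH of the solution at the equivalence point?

n(CH3COOH) = 0.1211 x 0.03072 = 0.003720 mol; V(KOH) at equivalence = 0.003720/0.06746 = 0.05515 L.
At equivalence all the acid is converted to CH3COO-; total volume = 0.03072 + 0.05515 = 0.08587 L, so [CH3COO-] = 0.003720/0.08587 = 0.04333 M.
Kb = Kw/Ka = 1.0e-14 / 1.8 x 10^-5 = 5.56e-10.
[OH^-] = sqrt(Kb x [CH3COO-]) = sqrt(5.56e-10 x 0.04333) = 4.91e-6 M.
pOH = 5.31, so pH = 14.00 - 5.31 = 8.69.

8.69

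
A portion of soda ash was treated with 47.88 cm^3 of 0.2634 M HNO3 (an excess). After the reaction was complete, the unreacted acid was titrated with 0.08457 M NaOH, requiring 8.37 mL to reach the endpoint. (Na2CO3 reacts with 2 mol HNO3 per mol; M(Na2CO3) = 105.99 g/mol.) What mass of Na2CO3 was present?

Total n(HNO3) added = 0.2634 x 0.04788 = 0.01261 mol.
n(NaOH) used = 0.08457 x 0.008370 = 0.0007079 mol, which equals the excess n(HNO3).
So n(HNO3) consumed by the sample = 0.01261 - 0.0007079 = 0.01190 mol.
n(Na2CO3) = 0.01190 / 2 = 0.005952 mol.
mass = 0.005952 mol x 105.99 g/mol = 0.631 g.

0.631 g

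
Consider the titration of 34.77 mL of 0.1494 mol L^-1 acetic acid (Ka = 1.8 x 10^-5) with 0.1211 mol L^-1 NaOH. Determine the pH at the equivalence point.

8.79

n(CH3COOH) = 0.1494 x 0.03477 = 0.005195 mol; V(NaOH) at equivalence = 0.005195/0.1211 = 0.04290 L.
At equivalence all the acid is converted to CH3COO-; total volume = 0.03477 + 0.04290 = 0.07767 L, so [CH3COO-] = 0.005195/0.07767 = 0.06688 M.
Kb = Kw/Ka = 1.0e-14 / 1.8 x 10^-5 = 5.56e-10.
[OH^-] = sqrt(Kb x [CH3COO-]) = sqrt(5.56e-10 x 0.06688) = 6.10e-6 M.
pOH = 5.21, so pH = 14.00 - 5.21 = 8.79.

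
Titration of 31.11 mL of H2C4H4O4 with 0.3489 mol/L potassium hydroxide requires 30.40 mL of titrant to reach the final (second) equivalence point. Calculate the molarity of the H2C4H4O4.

n(KOH) = 0.3489 x 0.03040 = 0.01061 mol.
At the final (second) equivalence point, 2 mol OH^- react per mol H2C4H4O4, so n(H2C4H4O4) = 0.01061 / 2 = 0.005303 mol.
[H2C4H4O4] = 0.005303 / 0.03111 L = 0.170 M.

0.170 M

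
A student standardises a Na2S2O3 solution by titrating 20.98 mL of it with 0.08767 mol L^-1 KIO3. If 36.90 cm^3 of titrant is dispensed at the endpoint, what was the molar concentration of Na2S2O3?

0.925 M

n(KIO3) = 0.08767 x 0.03690 = 0.003235 mol.
From the balanced equation, 1 mol KIO3 reacts with 6 mol Na2S2O3, so n(Na2S2O3) = 0.003235 x 6/1 = 0.01941 mol.
[Na2S2O3] = 0.01941 / 0.02098 L = 0.925 M.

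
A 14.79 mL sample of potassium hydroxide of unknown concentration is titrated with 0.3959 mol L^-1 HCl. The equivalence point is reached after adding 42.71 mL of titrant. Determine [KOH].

n(HCl) delivered = 0.3959 x 0.04271 = 0.01691 mol.
For a 1:1 reaction, n(KOH) = 0.01691 mol.
[KOH] = 0.01691 mol / 0.01479 L = 1.14 M.

1.14 M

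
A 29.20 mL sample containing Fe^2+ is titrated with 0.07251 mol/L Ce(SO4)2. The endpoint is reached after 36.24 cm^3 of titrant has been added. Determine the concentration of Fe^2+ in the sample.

0.0900 M

n(Ce(SO4)2) = 0.07251 x 0.03624 = 0.002628 mol.
From the balanced equation, 1 mol Ce(SO4)2 reacts with 1 mol Fe^2+, so n(Fe^2+) = 0.002628 x 1/1 = 0.002628 mol.
[Fe^2+] = 0.002628 / 0.02920 L = 0.0900 M.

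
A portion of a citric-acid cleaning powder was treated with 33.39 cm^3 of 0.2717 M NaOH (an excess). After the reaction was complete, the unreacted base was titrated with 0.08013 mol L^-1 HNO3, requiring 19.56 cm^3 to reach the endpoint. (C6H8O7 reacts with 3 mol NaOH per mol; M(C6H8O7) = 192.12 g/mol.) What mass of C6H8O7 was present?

0.481 g

Total n(NaOH) added = 0.2717 x 0.03339 = 0.009072 mol.
n(HNO3) used = 0.08013 x 0.01956 = 0.001567 mol, which equals the excess n(NaOH).
So n(NaOH) consumed by the sample = 0.009072 - 0.001567 = 0.007505 mol.
n(C6H8O7) = 0.007505 / 3 = 0.002502 mol.
mass = 0.002502 mol x 192.12 g/mol = 0.481 g.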